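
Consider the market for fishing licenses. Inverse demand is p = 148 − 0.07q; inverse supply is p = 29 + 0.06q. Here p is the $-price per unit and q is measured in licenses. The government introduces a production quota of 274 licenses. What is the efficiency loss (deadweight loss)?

Competitive equilibrium: 148 − 0.07q = 29 + 0.06q → q* = 915.3846, p* = 83.9231.
At q = 274: demand price = 148 − 0.07·274 = 128.82; supply price = 29 + 0.06·274 = 45.44.
Δq = 915.3846 − 274 = 641.3846; wedge = 128.82 − 45.44 = 83.38.
Welfare loss = ½ × 641.3846 × 83.38 = $26739.32.

$26739.32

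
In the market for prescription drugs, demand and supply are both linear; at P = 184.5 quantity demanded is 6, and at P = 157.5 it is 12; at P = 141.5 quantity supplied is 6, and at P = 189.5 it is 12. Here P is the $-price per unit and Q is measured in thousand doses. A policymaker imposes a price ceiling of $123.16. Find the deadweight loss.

Demand slope = (157.5 − 184.5)/(12 − 6) = −4.5, so P = 211.5 − 4.5Q.
Supply slope = (189.5 − 141.5)/(12 − 6) = 8, so P = 93.5 + 8Q.
Competitive equilibrium: 211.5 − 4.5Q = 93.5 + 8Q → Q* = 9.44, P* = 169.02.
At the ceiling P = 123.16, quantity supplied = (123.16 − 93.5)/8 = 3.7075.
Willingness to pay at Q' = 3.7075: 211.5 − 4.5·3.7075 = 194.8163.
ΔQ = 9.44 − 3.7075 = 5.7325; wedge = 194.8163 − 123.16 = 71.6563.
Deadweight loss = ½ × 5.7325 × 71.6563 = $205.38 thousand.

$205.38 thousand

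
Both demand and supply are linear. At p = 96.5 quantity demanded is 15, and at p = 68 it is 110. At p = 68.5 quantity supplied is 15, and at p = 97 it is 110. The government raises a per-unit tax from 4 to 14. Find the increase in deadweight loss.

Demand slope = (68 − 96.5)/(110 − 15) = −0.3, so p = 101 − 0.3q.
Supply slope = (97 − 68.5)/(110 − 15) = 0.3, so p = 64 + 0.3q.
Competitive equilibrium: 101 − 0.3q = 64 + 0.3q → q* = 61.6667, p* = 82.5.
For a per-unit tax t: Δq = t/0.6, so DWL = ½·t·(t/0.6) = t²/1.2.
At t = 4: DWL = 13.333. At t = 14: DWL = 163.333.
Increase = 163.333 − 13.333 = 150.

150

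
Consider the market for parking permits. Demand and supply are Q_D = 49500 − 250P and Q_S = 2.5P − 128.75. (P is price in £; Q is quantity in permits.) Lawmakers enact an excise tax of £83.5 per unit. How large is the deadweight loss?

In inverse form: demand P = 198 − 0.004Q, supply P = 51.5 + 0.4Q.
Competitive equilibrium: 198 − 0.004Q = 51.5 + 0.4Q → Q* = 362.6238, P* = 196.5495.
With the tax, the buyer price exceeds the seller price by 83.5: (198 − 0.004Q) − (51.5 + 0.4Q) = 83.5 → Q' = 155.9406.
ΔQ = 362.6238 − 155.9406 = 206.6832; the wedge equals the tax, 83.5.
DWL = ½ × 206.6832 × 83.5 = £8629.02.

£8629.02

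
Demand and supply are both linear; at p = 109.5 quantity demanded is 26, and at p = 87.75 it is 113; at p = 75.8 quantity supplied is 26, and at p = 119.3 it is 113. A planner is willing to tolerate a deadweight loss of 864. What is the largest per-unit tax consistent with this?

36

Demand slope = (87.75 − 109.5)/(113 − 26) = −0.25, so p = 116 − 0.25q.
Supply slope = (119.3 − 75.8)/(113 − 26) = 0.5, so p = 62.8 + 0.5q.
Competitive equilibrium: 116 − 0.25q = 62.8 + 0.5q → q* = 70.9333, p* = 98.2667.
A tax t gives Δq = t/0.75 and wedge t, so DWL = t²/1.5.
t²/1.5 = 864 → t² = 1296 → t = 36.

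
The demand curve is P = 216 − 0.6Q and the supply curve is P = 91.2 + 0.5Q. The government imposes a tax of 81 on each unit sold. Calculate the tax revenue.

3225.27

Competitive equilibrium: 216 − 0.6Q = 91.2 + 0.5Q → Q* = 113.4545, P* = 147.9273.
With the tax, the buyer price exceeds the seller price by 81: (216 − 0.6Q) − (91.2 + 0.5Q) = 81 → Q' = 39.8182.
Tax revenue = 81 × 39.8182 = 3225.27.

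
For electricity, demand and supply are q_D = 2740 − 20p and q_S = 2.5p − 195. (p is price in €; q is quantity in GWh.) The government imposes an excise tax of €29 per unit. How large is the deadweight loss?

In inverse form: demand p = 137 − 0.05q, supply p = 78 + 0.4q.
Competitive equilibrium: 137 − 0.05q = 78 + 0.4q → q* = 131.1111, p* = 130.4444.
With the tax, the buyer price exceeds the seller price by 29: (137 − 0.05q) − (78 + 0.4q) = 29 → q' = 66.6667.
Δq = 131.1111 − 66.6667 = 64.4444; the wedge equals the tax, 29.
Deadweight loss = ½ × 64.4444 × 29 = €934.44.

€934.44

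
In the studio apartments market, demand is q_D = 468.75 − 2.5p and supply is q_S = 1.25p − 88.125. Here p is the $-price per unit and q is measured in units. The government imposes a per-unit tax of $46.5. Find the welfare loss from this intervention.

$900.94

In inverse form: demand p = 187.5 − 0.4q, supply p = 70.5 + 0.8q.
Competitive equilibrium: 187.5 − 0.4q = 70.5 + 0.8q → q* = 97.5, p* = 148.5.
With the tax, the buyer price exceeds the seller price by 46.5: (187.5 − 0.4q) − (70.5 + 0.8q) = 46.5 → q' = 58.75.
Δq = 97.5 − 58.75 = 38.75; the wedge equals the tax, 46.5.
Deadweight loss = ½ × 38.75 × 46.5 = $900.94.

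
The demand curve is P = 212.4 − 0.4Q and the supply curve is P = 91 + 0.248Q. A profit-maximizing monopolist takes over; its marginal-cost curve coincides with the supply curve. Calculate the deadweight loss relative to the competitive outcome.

1656.65

Competitive equilibrium: 212.4 − 0.4Q = 91 + 0.248Q → Q* = 187.3457, P* = 137.4617.
Marginal revenue: MR = 212.4 − 0.8Q. Set MR = MC: 212.4 − 0.8Q = 91 + 0.248Q → Q_m = 115.8397.
Price P_m = 212.4 − 0.4·115.8397 = 166.0641; MC(Q_m) = 91 + 0.248·115.8397 = 119.7282.
Competitive Q* = 187.3457, so ΔQ = 71.506; wedge = 166.0641 − 119.7282 = 46.3359.
Deadweight loss = ½ × 71.506 × 46.3359 = 1656.65.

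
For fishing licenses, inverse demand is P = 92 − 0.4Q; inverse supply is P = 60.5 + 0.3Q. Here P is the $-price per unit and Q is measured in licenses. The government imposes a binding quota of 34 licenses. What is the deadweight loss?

Competitive equilibrium: 92 − 0.4Q = 60.5 + 0.3Q → Q* = 45, P* = 74.
At Q = 34: demand price = 92 − 0.4·34 = 78.4; supply price = 60.5 + 0.3·34 = 70.7.
ΔQ = 45 − 34 = 11; wedge = 78.4 − 70.7 = 7.7.
DWL = ½ × 11 × 7.7 = $42.35.

$42.35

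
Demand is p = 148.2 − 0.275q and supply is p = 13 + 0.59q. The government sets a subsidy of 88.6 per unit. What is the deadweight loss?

Competitive equilibrium: 148.2 − 0.275q = 13 + 0.59q → q* = 156.3006, p* = 105.2173.
The subsidy lowers effective supply by 88.6: p = 0.59q − 75.6.
New quantity: 148.2 − 0.275q = 0.59q − 75.6 → q' = 258.7283.
Overproduction Δq = 258.7283 − 156.3006 = 102.4277; wedge = subsidy = 88.6.
Welfare loss = ½ × 102.4277 × 88.6 = 4537.55.

4537.55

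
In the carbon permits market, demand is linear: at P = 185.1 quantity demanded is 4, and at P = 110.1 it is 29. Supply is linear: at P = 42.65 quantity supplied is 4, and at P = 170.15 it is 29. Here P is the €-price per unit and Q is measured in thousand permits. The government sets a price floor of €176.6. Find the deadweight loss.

Demand slope = (110.1 − 185.1)/(29 − 4) = −3, so P = 197.1 − 3Q.
Supply slope = (170.15 − 42.65)/(29 − 4) = 5.1, so P = 22.25 + 5.1Q.
Competitive equilibrium: 197.1 − 3Q = 22.25 + 5.1Q → Q* = 21.5864, P* = 132.3407.
At the floor P = 176.6, quantity demanded = (197.1 − 176.6)/3 = 6.8333.
Sellers' marginal cost at Q' = 6.8333: 22.25 + 5.1·6.8333 = 57.0998.
ΔQ = 21.5864 − 6.8333 = 14.7531; wedge = 176.6 − 57.0998 = 119.5002.
Welfare loss = ½ × 14.7531 × 119.5002 = €881.50 thousand.

€881.50 thousand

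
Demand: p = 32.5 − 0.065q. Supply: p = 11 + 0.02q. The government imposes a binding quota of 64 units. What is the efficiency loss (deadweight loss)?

Competitive equilibrium: 32.5 − 0.065q = 11 + 0.02q → q* = 252.9412, p* = 16.0588.
At q = 64: demand price = 32.5 − 0.065·64 = 28.34; supply price = 11 + 0.02·64 = 12.28.
Δq = 252.9412 − 64 = 188.9412; wedge = 28.34 − 12.28 = 16.06.
Deadweight loss = ½ × 188.9412 × 16.06 = 1517.20.

1517.20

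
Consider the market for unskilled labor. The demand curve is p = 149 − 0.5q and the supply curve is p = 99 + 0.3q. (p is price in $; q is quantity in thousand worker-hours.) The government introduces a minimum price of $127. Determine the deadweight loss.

$136.90 thousand

Competitive equilibrium: 149 − 0.5q = 99 + 0.3q → q* = 62.5, p* = 117.75.
At the floor p = 127, quantity demanded = (149 − 127)/0.5 = 44.
Sellers' marginal cost at q' = 44: 99 + 0.3·44 = 112.2.
Δq = 62.5 − 44 = 18.5; wedge = 127 − 112.2 = 14.8.
Welfare loss = ½ × 18.5 × 14.8 = $136.90 thousand.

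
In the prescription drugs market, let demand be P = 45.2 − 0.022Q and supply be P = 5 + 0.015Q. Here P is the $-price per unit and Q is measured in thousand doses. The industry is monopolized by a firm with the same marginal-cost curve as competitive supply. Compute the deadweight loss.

Competitive equilibrium: 45.2 − 0.022Q = 5 + 0.015Q → Q* = 1086.48649, P* = 21.2973.
Marginal revenue: MR = 45.2 − 0.044Q. Set MR = MC: 45.2 − 0.044Q = 5 + 0.015Q → Q_m = 681.35593.
Price P_m = 45.2 − 0.022·681.35593 = 30.21017; MC(Q_m) = 5 + 0.015·681.35593 = 15.22034.
Competitive Q* = 1086.48649, so ΔQ = 405.13056; wedge = 30.21017 − 15.22034 = 14.98983.
Welfare loss = ½ × 405.13056 × 14.98983 = $3036.42 thousand.

$3036.42 thousand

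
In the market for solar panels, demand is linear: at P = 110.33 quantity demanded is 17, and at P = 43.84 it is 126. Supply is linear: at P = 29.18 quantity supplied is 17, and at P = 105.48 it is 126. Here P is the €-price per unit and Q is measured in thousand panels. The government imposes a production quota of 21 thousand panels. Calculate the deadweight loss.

Demand slope = (43.84 − 110.33)/(126 − 17) = −0.61, so P = 120.7 − 0.61Q.
Supply slope = (105.48 − 29.18)/(126 − 17) = 0.7, so P = 17.28 + 0.7Q.
Competitive equilibrium: 120.7 − 0.61Q = 17.28 + 0.7Q → Q* = 78.9466, P* = 72.5426.
At Q = 21: demand price = 120.7 − 0.61·21 = 107.89; supply price = 17.28 + 0.7·21 = 31.98.
ΔQ = 78.9466 − 21 = 57.9466; wedge = 107.89 − 31.98 = 75.91.
Welfare loss = ½ × 57.9466 × 75.91 = €2199.36 thousand.

€2199.36 thousand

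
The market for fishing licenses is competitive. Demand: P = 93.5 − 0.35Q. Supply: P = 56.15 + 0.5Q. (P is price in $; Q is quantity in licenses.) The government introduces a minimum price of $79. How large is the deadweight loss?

Competitive equilibrium: 93.5 − 0.35Q = 56.15 + 0.5Q → Q* = 43.9412, P* = 78.1206.
At the floor P = 79, quantity demanded = (93.5 − 79)/0.35 = 41.4286.
Sellers' marginal cost at Q' = 41.4286: 56.15 + 0.5·41.4286 = 76.8643.
ΔQ = 43.9412 − 41.4286 = 2.5126; wedge = 79 − 76.8643 = 2.1357.
DWL = ½ × 2.5126 × 2.1357 = $2.68.

$2.68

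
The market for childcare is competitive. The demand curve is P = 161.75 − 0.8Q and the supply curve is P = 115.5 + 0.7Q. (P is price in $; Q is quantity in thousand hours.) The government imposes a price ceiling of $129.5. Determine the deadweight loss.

Competitive equilibrium: 161.75 − 0.8Q = 115.5 + 0.7Q → Q* = 30.8333, P* = 137.0833.
At the ceiling P = 129.5, quantity supplied = (129.5 − 115.5)/0.7 = 20.
Willingness to pay at Q' = 20: 161.75 − 0.8·20 = 145.75.
ΔQ = 30.8333 − 20 = 10.8333; wedge = 145.75 − 129.5 = 16.25.
Welfare loss = ½ × 10.8333 × 16.25 = $88.02 thousand.

$88.02 thousand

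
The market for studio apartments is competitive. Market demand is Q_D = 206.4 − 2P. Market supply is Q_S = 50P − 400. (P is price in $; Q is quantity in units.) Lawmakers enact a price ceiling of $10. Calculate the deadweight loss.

In inverse form: demand P = 103.2 − 0.5Q, supply P = 8 + 0.02Q.
Competitive equilibrium: 103.2 − 0.5Q = 8 + 0.02Q → Q* = 183.0769, P* = 11.6615.
At the ceiling P = 10, quantity supplied = (10 − 8)/0.02 = 100.
Willingness to pay at Q' = 100: 103.2 − 0.5·100 = 53.2.
ΔQ = 183.0769 − 100 = 83.0769; wedge = 53.2 − 10 = 43.2.
DWL = ½ × 83.0769 × 43.2 = $1794.46.

$1794.46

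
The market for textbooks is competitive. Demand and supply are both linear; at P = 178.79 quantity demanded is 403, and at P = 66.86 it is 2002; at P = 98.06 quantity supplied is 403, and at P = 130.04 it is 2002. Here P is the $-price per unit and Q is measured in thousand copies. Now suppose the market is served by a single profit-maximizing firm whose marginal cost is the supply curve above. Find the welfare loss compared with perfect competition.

Demand slope = (66.86 − 178.79)/(2002 − 403) = −0.07, so P = 207 − 0.07Q.
Supply slope = (130.04 − 98.06)/(2002 − 403) = 0.02, so P = 90 + 0.02Q.
Competitive equilibrium: 207 − 0.07Q = 90 + 0.02Q → Q* = 1300, P* = 116.
Marginal revenue: MR = 207 − 0.14Q. Set MR = MC: 207 − 0.14Q = 90 + 0.02Q → Q_m = 731.25.
Price P_m = 207 − 0.07·731.25 = 155.8125; MC(Q_m) = 90 + 0.02·731.25 = 104.625.
Competitive Q* = 1300, so ΔQ = 568.75; wedge = 155.8125 − 104.625 = 51.1875.
The triangle = ½ × 568.75 × 51.1875 = $14556.45 thousand.

$14556.45 thousand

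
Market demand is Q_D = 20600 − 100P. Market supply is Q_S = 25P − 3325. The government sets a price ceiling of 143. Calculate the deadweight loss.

36602.50

In inverse form: demand P = 206 − 0.01Q, supply P = 133 + 0.04Q.
Competitive equilibrium: 206 − 0.01Q = 133 + 0.04Q → Q* = 1460, P* = 191.4.
At the ceiling P = 143, quantity supplied = (143 − 133)/0.04 = 250.
Willingness to pay at Q' = 250: 206 − 0.01·250 = 203.5.
ΔQ = 1460 − 250 = 1210; wedge = 203.5 − 143 = 60.5.
The triangle = ½ × 1210 × 60.5 = 36602.50.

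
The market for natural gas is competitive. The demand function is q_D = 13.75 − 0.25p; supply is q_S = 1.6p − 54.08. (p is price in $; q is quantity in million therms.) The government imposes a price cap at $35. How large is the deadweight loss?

In inverse form: demand p = 55 − 4q, supply p = 33.8 + 0.625q.
Competitive equilibrium: 55 − 4q = 33.8 + 0.625q → q* = 4.5838, p* = 36.6649.
At the ceiling p = 35, quantity supplied = (35 − 33.8)/0.625 = 1.92.
Willingness to pay at q' = 1.92: 55 − 4·1.92 = 47.32.
Δq = 4.5838 − 1.92 = 2.6638; wedge = 47.32 − 35 = 12.32.
The triangle = ½ × 2.6638 × 12.32 = $16.41 million.

$16.41 million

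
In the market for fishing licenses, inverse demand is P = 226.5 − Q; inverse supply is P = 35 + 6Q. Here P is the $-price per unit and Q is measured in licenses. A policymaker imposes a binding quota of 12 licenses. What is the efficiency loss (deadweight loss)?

$825.45

Competitive equilibrium: 226.5 − Q = 35 + 6Q → Q* = 27.35714, P* = 199.14286.
At Q = 12: demand price = 226.5 − 1·12 = 214.5; supply price = 35 + 6·12 = 107.
ΔQ = 27.35714 − 12 = 15.35714; wedge = 214.5 − 107 = 107.5.
Welfare loss = ½ × 15.35714 × 107.5 = $825.45.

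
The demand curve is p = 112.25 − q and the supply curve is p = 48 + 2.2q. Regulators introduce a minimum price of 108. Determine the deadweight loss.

400.85

Competitive equilibrium: 112.25 − q = 48 + 2.2q → q* = 20.0781, p* = 92.1719.
At the floor p = 108, quantity demanded = (112.25 − 108)/1 = 4.25.
Sellers' marginal cost at q' = 4.25: 48 + 2.2·4.25 = 57.35.
Δq = 20.0781 − 4.25 = 15.8281; wedge = 108 − 57.35 = 50.65.
DWL = ½ × 15.8281 × 50.65 = 400.85.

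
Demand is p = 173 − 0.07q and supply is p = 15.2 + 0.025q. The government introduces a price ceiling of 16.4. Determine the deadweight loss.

123592.09

Competitive equilibrium: 173 − 0.07q = 15.2 + 0.025q → q* = 1661.0526, p* = 56.7263.
At the ceiling p = 16.4, quantity supplied = (16.4 − 15.2)/0.025 = 48.
Willingness to pay at q' = 48: 173 − 0.07·48 = 169.64.
Δq = 1661.0526 − 48 = 1613.0526; wedge = 169.64 − 16.4 = 153.24.
DWL = ½ × 1613.0526 × 153.24 = 123592.09.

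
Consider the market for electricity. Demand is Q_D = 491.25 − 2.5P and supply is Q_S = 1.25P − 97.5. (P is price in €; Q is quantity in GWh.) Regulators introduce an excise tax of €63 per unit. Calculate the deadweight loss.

€1653.75

In inverse form: demand P = 196.5 − 0.4Q, supply P = 78 + 0.8Q.
Competitive equilibrium: 196.5 − 0.4Q = 78 + 0.8Q → Q* = 98.75, P* = 157.
With the tax, the buyer price exceeds the seller price by 63: (196.5 − 0.4Q) − (78 + 0.8Q) = 63 → Q' = 46.25.
ΔQ = 98.75 − 46.25 = 52.5; the wedge equals the tax, 63.
Welfare loss = ½ × 52.5 × 63 = €1653.75.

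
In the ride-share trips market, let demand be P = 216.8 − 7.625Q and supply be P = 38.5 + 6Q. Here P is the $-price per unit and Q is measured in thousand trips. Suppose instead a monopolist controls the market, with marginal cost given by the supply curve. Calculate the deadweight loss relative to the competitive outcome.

$150.21 thousand

Competitive equilibrium: 216.8 − 7.625Q = 38.5 + 6Q → Q* = 13.0862, P* = 117.0174.
Marginal revenue: MR = 216.8 − 15.25Q. Set MR = MC: 216.8 − 15.25Q = 38.5 + 6Q → Q_m = 8.3906.
Price P_m = 216.8 − 7.625·8.3906 = 152.8217; MC(Q_m) = 38.5 + 6·8.3906 = 88.8436.
Competitive Q* = 13.0862, so ΔQ = 4.6956; wedge = 152.8217 − 88.8436 = 63.9781.
The triangle = ½ × 4.6956 × 63.9781 = $150.21 thousand.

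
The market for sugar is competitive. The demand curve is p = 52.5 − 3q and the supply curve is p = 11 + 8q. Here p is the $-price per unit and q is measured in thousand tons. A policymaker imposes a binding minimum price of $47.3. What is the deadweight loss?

$22.88 thousand

Competitive equilibrium: 52.5 − 3q = 11 + 8q → q* = 3.7727, p* = 41.1818.
At the floor p = 47.3, quantity demanded = (52.5 − 47.3)/3 = 1.7333.
Sellers' marginal cost at q' = 1.7333: 11 + 8·1.7333 = 24.8664.
Δq = 3.7727 − 1.7333 = 2.0394; wedge = 47.3 − 24.8664 = 22.4336.
Welfare loss = ½ × 2.0394 × 22.4336 = $22.88 thousand.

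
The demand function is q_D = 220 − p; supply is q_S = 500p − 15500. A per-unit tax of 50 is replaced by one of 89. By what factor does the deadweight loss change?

In inverse form: demand p = 220 − q, supply p = 31 + 0.002q.
Competitive equilibrium: 220 − q = 31 + 0.002q → q* = 188.6228, p* = 31.3772.
For a per-unit tax t: Δq = t/1.002, so DWL = ½·t·(t/1.002) = t²/2.004.
At t = 50: DWL = 1247.505. At t = 89: DWL = 3952.595.
Ratio = (89/50)² = 3.1684.

3.1684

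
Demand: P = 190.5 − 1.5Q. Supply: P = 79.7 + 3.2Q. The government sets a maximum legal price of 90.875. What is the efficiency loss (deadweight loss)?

Competitive equilibrium: 190.5 − 1.5Q = 79.7 + 3.2Q → Q* = 23.5745, P* = 155.1383.
At the ceiling P = 90.875, quantity supplied = (90.875 − 79.7)/3.2 = 3.4922.
Willingness to pay at Q' = 3.4922: 190.5 − 1.5·3.4922 = 185.2617.
ΔQ = 23.5745 − 3.4922 = 20.0823; wedge = 185.2617 − 90.875 = 94.3867.
The triangle = ½ × 20.0823 × 94.3867 = 947.75.

947.75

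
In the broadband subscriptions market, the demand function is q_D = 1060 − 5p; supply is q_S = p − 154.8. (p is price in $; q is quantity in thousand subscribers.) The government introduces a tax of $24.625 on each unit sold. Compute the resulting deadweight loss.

In inverse form: demand p = 212 − 0.2q, supply p = 154.8 + q.
Competitive equilibrium: 212 − 0.2q = 154.8 + q → q* = 47.6667, p* = 202.4667.
With the tax, the buyer price exceeds the seller price by 24.625: (212 − 0.2q) − (154.8 + q) = 24.625 → q' = 27.1458.
Δq = 47.6667 − 27.1458 = 20.5209; the wedge equals the tax, 24.625.
The triangle = ½ × 20.5209 × 24.625 = $252.66 thousand.

$252.66 thousand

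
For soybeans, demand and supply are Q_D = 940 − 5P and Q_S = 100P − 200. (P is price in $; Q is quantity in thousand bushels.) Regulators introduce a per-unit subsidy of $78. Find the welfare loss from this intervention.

In inverse form: demand P = 188 − 0.2Q, supply P = 2 + 0.01Q.
Competitive equilibrium: 188 − 0.2Q = 2 + 0.01Q → Q* = 885.71429, P* = 10.85714.
The subsidy lowers effective supply by 78: P = 0.01Q − 76.
New quantity: 188 − 0.2Q = 0.01Q − 76 → Q' = 1257.14286.
Overproduction ΔQ = 1257.14286 − 885.71429 = 371.42857; wedge = subsidy = 78.
The triangle = ½ × 371.42857 × 78 = $14485.71 thousand.

$14485.71 thousand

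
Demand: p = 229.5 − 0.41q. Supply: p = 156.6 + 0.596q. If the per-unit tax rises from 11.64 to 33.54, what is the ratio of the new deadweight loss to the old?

Competitive equilibrium: 229.5 − 0.41q = 156.6 + 0.596q → q* = 72.4652, p* = 199.7893.
For a per-unit tax t: Δq = t/1.006, so DWL = ½·t·(t/1.006) = t²/2.012.
At t = 11.64: DWL = 67.341. At t = 33.54: DWL = 559.111.
Ratio = (33.54/11.64)² = 8.303.

8.303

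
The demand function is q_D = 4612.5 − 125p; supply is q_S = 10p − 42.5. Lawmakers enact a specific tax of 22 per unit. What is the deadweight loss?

In inverse form: demand p = 36.9 − 0.008q, supply p = 4.25 + 0.1q.
Competitive equilibrium: 36.9 − 0.008q = 4.25 + 0.1q → q* = 302.3148, p* = 34.4815.
With the tax, the buyer price exceeds the seller price by 22: (36.9 − 0.008q) − (4.25 + 0.1q) = 22 → q' = 98.6111.
Δq = 302.3148 − 98.6111 = 203.7037; the wedge equals the tax, 22.
Deadweight loss = ½ × 203.7037 × 22 = 2240.74.

2240.74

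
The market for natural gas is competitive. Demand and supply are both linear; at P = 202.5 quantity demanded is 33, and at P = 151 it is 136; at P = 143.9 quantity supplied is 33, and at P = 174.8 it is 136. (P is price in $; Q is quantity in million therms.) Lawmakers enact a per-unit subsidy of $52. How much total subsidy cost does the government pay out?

$8905 million

Demand slope = (151 − 202.5)/(136 − 33) = −0.5, so P = 219 − 0.5Q.
Supply slope = (174.8 − 143.9)/(136 − 33) = 0.3, so P = 134 + 0.3Q.
Competitive equilibrium: 219 − 0.5Q = 134 + 0.3Q → Q* = 106.25, P* = 165.875.
The subsidy lowers effective supply by 52: P = 82 + 0.3Q.
New quantity: 219 − 0.5Q = 82 + 0.3Q → Q' = 171.25.
Total subsidy cost = 52 × 171.25 = $8905 million.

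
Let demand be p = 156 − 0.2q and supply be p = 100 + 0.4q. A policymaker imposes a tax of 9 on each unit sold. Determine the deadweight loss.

Competitive equilibrium: 156 − 0.2q = 100 + 0.4q → q* = 93.3333, p* = 137.3333.
With the tax, the buyer price exceeds the seller price by 9: (156 − 0.2q) − (100 + 0.4q) = 9 → q' = 78.3333.
Δq = 93.3333 − 78.3333 = 15; the wedge equals the tax, 9.
DWL = ½ × 15 × 9 = 67.50.

67.50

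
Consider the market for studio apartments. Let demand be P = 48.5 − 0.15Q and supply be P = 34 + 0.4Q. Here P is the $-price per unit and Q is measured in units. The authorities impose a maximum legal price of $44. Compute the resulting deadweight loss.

Competitive equilibrium: 48.5 − 0.15Q = 34 + 0.4Q → Q* = 26.3636, P* = 44.5455.
At the ceiling P = 44, quantity supplied = (44 − 34)/0.4 = 25.
Willingness to pay at Q' = 25: 48.5 − 0.15·25 = 44.75.
ΔQ = 26.3636 − 25 = 1.3636; wedge = 44.75 − 44 = 0.75.
Deadweight loss = ½ × 1.3636 × 0.75 = $0.51.

$0.51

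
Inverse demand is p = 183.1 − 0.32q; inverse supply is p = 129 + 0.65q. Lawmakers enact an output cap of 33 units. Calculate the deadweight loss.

251.53

Competitive equilibrium: 183.1 − 0.32q = 129 + 0.65q → q* = 55.7732, p* = 165.2526.
At q = 33: demand price = 183.1 − 0.32·33 = 172.54; supply price = 129 + 0.65·33 = 150.45.
Δq = 55.7732 − 33 = 22.7732; wedge = 172.54 − 150.45 = 22.09.
The triangle = ½ × 22.7732 × 22.09 = 251.53.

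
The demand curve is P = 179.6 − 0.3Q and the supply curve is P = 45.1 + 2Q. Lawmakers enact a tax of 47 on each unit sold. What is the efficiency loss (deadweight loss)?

Competitive equilibrium: 179.6 − 0.3Q = 45.1 + 2Q → Q* = 58.4783, P* = 162.0565.
With the tax, the buyer price exceeds the seller price by 47: (179.6 − 0.3Q) − (45.1 + 2Q) = 47 → Q' = 38.0435.
ΔQ = 58.4783 − 38.0435 = 20.4348; the wedge equals the tax, 47.
Deadweight loss = ½ × 20.4348 × 47 = 480.22.

480.22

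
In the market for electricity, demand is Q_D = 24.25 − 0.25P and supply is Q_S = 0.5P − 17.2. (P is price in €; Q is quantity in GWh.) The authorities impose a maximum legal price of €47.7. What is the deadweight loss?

In inverse form: demand P = 97 − 4Q, supply P = 34.4 + 2Q.
Competitive equilibrium: 97 − 4Q = 34.4 + 2Q → Q* = 10.4333, P* = 55.2667.
At the ceiling P = 47.7, quantity supplied = (47.7 − 34.4)/2 = 6.65.
Willingness to pay at Q' = 6.65: 97 − 4·6.65 = 70.4.
ΔQ = 10.4333 − 6.65 = 3.7833; wedge = 70.4 − 47.7 = 22.7.
Welfare loss = ½ × 3.7833 × 22.7 = €42.94.

€42.94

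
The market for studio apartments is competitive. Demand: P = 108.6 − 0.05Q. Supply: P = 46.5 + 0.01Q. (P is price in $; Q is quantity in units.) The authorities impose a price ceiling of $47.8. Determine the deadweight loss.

$24570.75

Competitive equilibrium: 108.6 − 0.05Q = 46.5 + 0.01Q → Q* = 1035, P* = 56.85.
At the ceiling P = 47.8, quantity supplied = (47.8 − 46.5)/0.01 = 130.
Willingness to pay at Q' = 130: 108.6 − 0.05·130 = 102.1.
ΔQ = 1035 − 130 = 905; wedge = 102.1 − 47.8 = 54.3.
The triangle = ½ × 905 × 54.3 = $24570.75.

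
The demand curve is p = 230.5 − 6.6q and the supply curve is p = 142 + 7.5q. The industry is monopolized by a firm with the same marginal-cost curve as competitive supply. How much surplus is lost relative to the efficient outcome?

28.23

Competitive equilibrium: 230.5 − 6.6q = 142 + 7.5q → q* = 6.2766, p* = 189.0745.
Marginal revenue: MR = 230.5 − 13.2q. Set MR = MC: 230.5 − 13.2q = 142 + 7.5q → q_m = 4.2754.
Price p_m = 230.5 − 6.6·4.2754 = 202.2824; MC(q_m) = 142 + 7.5·4.2754 = 174.0655.
Competitive q* = 6.2766, so Δq = 2.0012; wedge = 202.2824 − 174.0655 = 28.2169.
DWL = ½ × 2.0012 × 28.2169 = 28.23.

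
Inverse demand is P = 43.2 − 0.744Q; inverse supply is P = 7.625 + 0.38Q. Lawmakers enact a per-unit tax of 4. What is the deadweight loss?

Competitive equilibrium: 43.2 − 0.744Q = 7.625 + 0.38Q → Q* = 31.6504, P* = 19.6521.
With the tax, the buyer price exceeds the seller price by 4: (43.2 − 0.744Q) − (7.625 + 0.38Q) = 4 → Q' = 28.0916.
ΔQ = 31.6504 − 28.0916 = 3.5588; the wedge equals the tax, 4.
Deadweight loss = ½ × 3.5588 × 4 = 7.12.

7.12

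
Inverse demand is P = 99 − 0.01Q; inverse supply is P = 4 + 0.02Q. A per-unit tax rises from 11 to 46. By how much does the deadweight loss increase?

Competitive equilibrium: 99 − 0.01Q = 4 + 0.02Q → Q* = 3166.6667, P* = 67.3333.
For a per-unit tax t: ΔQ = t/0.03, so DWL = ½·t·(t/0.03) = t²/0.06.
At t = 11: DWL = 2016.667. At t = 46: DWL = 35266.667.
Increase = 35266.667 − 2016.667 = 33250.

33250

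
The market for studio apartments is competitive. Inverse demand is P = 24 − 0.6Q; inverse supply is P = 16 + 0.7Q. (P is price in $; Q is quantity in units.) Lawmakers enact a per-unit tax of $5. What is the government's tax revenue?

$11.54

Competitive equilibrium: 24 − 0.6Q = 16 + 0.7Q → Q* = 6.1538, P* = 20.3077.
With the tax, the buyer price exceeds the seller price by 5: (24 − 0.6Q) − (16 + 0.7Q) = 5 → Q' = 2.3077.
Tax revenue = 5 × 2.3077 = $11.54.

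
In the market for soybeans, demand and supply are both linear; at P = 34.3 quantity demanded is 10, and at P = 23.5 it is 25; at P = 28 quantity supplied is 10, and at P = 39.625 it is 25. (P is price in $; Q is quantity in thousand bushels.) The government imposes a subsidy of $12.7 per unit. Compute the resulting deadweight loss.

Demand slope = (23.5 − 34.3)/(25 − 10) = −0.72, so P = 41.5 − 0.72Q.
Supply slope = (39.625 − 28)/(25 − 10) = 0.775, so P = 20.25 + 0.775Q.
Competitive equilibrium: 41.5 − 0.72Q = 20.25 + 0.775Q → Q* = 14.214, P* = 31.2659.
The subsidy lowers effective supply by 12.7: P = 7.55 + 0.775Q.
New quantity: 41.5 − 0.72Q = 7.55 + 0.775Q → Q' = 22.709.
Overproduction ΔQ = 22.709 − 14.214 = 8.495; wedge = subsidy = 12.7.
DWL = ½ × 8.495 × 12.7 = $53.94 thousand.

$53.94 thousand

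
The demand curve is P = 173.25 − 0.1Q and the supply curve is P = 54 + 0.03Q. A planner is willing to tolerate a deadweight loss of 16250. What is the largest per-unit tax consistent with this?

65

Competitive equilibrium: 173.25 − 0.1Q = 54 + 0.03Q → Q* = 917.3077, P* = 81.5192.
A tax t gives ΔQ = t/0.13 and wedge t, so DWL = t²/0.26.
t²/0.26 = 16250 → t² = 4225 → t = 65.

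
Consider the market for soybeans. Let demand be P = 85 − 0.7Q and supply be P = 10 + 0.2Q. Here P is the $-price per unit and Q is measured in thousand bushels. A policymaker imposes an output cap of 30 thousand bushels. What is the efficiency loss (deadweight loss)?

$1280 thousand

Competitive equilibrium: 85 − 0.7Q = 10 + 0.2Q → Q* = 83.3333, P* = 26.6667.
At Q = 30: demand price = 85 − 0.7·30 = 64; supply price = 10 + 0.2·30 = 16.
ΔQ = 83.3333 − 30 = 53.3333; wedge = 64 − 16 = 48.
The triangle = ½ × 53.3333 × 48 = $1280 thousand.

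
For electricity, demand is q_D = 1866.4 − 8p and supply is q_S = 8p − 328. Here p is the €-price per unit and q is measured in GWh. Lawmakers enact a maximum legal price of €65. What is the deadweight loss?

€41644.98

In inverse form: demand p = 233.3 − 0.125q, supply p = 41 + 0.125q.
Competitive equilibrium: 233.3 − 0.125q = 41 + 0.125q → q* = 769.2, p* = 137.15.
At the ceiling p = 65, quantity supplied = (65 − 41)/0.125 = 192.
Willingness to pay at q' = 192: 233.3 − 0.125·192 = 209.3.
Δq = 769.2 − 192 = 577.2; wedge = 209.3 − 65 = 144.3.
The triangle = ½ × 577.2 × 144.3 = €41644.98.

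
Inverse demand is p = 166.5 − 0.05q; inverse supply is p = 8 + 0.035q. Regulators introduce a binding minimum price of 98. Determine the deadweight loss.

Competitive equilibrium: 166.5 − 0.05q = 8 + 0.035q → q* = 1864.7059, p* = 73.2647.
At the floor p = 98, quantity demanded = (166.5 − 98)/0.05 = 1370.
Sellers' marginal cost at q' = 1370: 8 + 0.035·1370 = 55.95.
Δq = 1864.7059 − 1370 = 494.7059; wedge = 98 − 55.95 = 42.05.
The triangle = ½ × 494.7059 × 42.05 = 10401.19.

10401.19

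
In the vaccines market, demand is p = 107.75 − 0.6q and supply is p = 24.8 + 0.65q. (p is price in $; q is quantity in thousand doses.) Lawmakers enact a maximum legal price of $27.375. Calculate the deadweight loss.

$2433.48 thousand

Competitive equilibrium: 107.75 − 0.6q = 24.8 + 0.65q → q* = 66.36, p* = 67.934.
At the ceiling p = 27.375, quantity supplied = (27.375 − 24.8)/0.65 = 3.9615.
Willingness to pay at q' = 3.9615: 107.75 − 0.6·3.9615 = 105.3731.
Δq = 66.36 − 3.9615 = 62.3985; wedge = 105.3731 − 27.375 = 77.9981.
DWL = ½ × 62.3985 × 77.9981 = $2433.48 thousand.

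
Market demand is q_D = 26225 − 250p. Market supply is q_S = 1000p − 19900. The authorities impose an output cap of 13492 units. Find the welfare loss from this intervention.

30765.16

In inverse form: demand p = 104.9 − 0.004q, supply p = 19.9 + 0.001q.
Competitive equilibrium: 104.9 − 0.004q = 19.9 + 0.001q → q* = 17000, p* = 36.9.
At q = 13492: demand price = 104.9 − 0.004·13492 = 50.932; supply price = 19.9 + 0.001·13492 = 33.392.
Δq = 17000 − 13492 = 3508; wedge = 50.932 − 33.392 = 17.54.
DWL = ½ × 3508 × 17.54 = 30765.16.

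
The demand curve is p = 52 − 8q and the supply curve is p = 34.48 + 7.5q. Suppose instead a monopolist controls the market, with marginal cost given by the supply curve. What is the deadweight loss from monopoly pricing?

1.15

Competitive equilibrium: 52 − 8q = 34.48 + 7.5q → q* = 1.1303, p* = 42.9574.
Marginal revenue: MR = 52 − 16q. Set MR = MC: 52 − 16q = 34.48 + 7.5q → q_m = 0.7455.
Price p_m = 52 − 8·0.7455 = 46.036; MC(q_m) = 34.48 + 7.5·0.7455 = 40.0713.
Competitive q* = 1.1303, so Δq = 0.3848; wedge = 46.036 − 40.0713 = 5.9647.
The triangle = ½ × 0.3848 × 5.9647 = 1.15.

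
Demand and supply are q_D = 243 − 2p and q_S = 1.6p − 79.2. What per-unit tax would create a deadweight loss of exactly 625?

In inverse form: demand p = 121.5 − 0.5q, supply p = 49.5 + 0.625q.
Competitive equilibrium: 121.5 − 0.5q = 49.5 + 0.625q → q* = 64, p* = 89.5.
A tax t gives Δq = t/1.125 and wedge t, so DWL = t²/2.25.
t²/2.25 = 625 → t² = 1406.25 → t = 37.5.

37.5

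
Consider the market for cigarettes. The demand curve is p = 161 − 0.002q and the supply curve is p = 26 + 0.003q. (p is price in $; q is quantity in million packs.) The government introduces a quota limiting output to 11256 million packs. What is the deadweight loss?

$619683.84 million

Competitive equilibrium: 161 − 0.002q = 26 + 0.003q → q* = 27000, p* = 107.
At q = 11256: demand price = 161 − 0.002·11256 = 138.488; supply price = 26 + 0.003·11256 = 59.768.
Δq = 27000 − 11256 = 15744; wedge = 138.488 − 59.768 = 78.72.
The triangle = ½ × 15744 × 78.72 = $619683.84 million.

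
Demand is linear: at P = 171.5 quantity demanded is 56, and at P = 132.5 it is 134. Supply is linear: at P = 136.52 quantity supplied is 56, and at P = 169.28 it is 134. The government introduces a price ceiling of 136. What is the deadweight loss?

Demand slope = (132.5 − 171.5)/(134 − 56) = −0.5, so P = 199.5 − 0.5Q.
Supply slope = (169.28 − 136.52)/(134 − 56) = 0.42, so P = 113 + 0.42Q.
Competitive equilibrium: 199.5 − 0.5Q = 113 + 0.42Q → Q* = 94.0217, P* = 152.4891.
At the ceiling P = 136, quantity supplied = (136 − 113)/0.42 = 54.7619.
Willingness to pay at Q' = 54.7619: 199.5 − 0.5·54.7619 = 172.1191.
ΔQ = 94.0217 − 54.7619 = 39.2598; wedge = 172.1191 − 136 = 36.1191.
Welfare loss = ½ × 39.2598 × 36.1191 = 709.01.

709.01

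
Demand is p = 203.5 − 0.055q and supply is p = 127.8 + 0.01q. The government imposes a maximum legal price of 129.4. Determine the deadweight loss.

Competitive equilibrium: 203.5 − 0.055q = 127.8 + 0.01q → q* = 1164.6154, p* = 139.4462.
At the ceiling p = 129.4, quantity supplied = (129.4 − 127.8)/0.01 = 160.
Willingness to pay at q' = 160: 203.5 − 0.055·160 = 194.7.
Δq = 1164.6154 − 160 = 1004.6154; wedge = 194.7 − 129.4 = 65.3.
Welfare loss = ½ × 1004.6154 × 65.3 = 32800.69.

32800.69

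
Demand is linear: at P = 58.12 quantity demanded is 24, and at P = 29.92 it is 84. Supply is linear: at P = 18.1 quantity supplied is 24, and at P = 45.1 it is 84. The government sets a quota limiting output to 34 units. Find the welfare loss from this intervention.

516.235

Demand slope = (29.92 − 58.12)/(84 − 24) = −0.47, so P = 69.4 − 0.47Q.
Supply slope = (45.1 − 18.1)/(84 − 24) = 0.45, so P = 7.3 + 0.45Q.
Competitive equilibrium: 69.4 − 0.47Q = 7.3 + 0.45Q → Q* = 67.5, P* = 37.675.
At Q = 34: demand price = 69.4 − 0.47·34 = 53.42; supply price = 7.3 + 0.45·34 = 22.6.
ΔQ = 67.5 − 34 = 33.5; wedge = 53.42 − 22.6 = 30.82.
DWL = ½ × 33.5 × 30.82 = 516.235.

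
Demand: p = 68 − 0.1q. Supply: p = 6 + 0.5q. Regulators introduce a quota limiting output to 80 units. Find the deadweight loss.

Competitive equilibrium: 68 − 0.1q = 6 + 0.5q → q* = 103.3333, p* = 57.6667.
At q = 80: demand price = 68 − 0.1·80 = 60; supply price = 6 + 0.5·80 = 46.
Δq = 103.3333 − 80 = 23.3333; wedge = 60 − 46 = 14.
The triangle = ½ × 23.3333 × 14 = 163.33.

163.33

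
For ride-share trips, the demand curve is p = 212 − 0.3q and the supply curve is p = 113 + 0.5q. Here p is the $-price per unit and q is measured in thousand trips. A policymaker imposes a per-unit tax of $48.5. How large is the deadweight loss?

Competitive equilibrium: 212 − 0.3q = 113 + 0.5q → q* = 123.75, p* = 174.875.
With the tax, the buyer price exceeds the seller price by 48.5: (212 − 0.3q) − (113 + 0.5q) = 48.5 → q' = 63.125.
Δq = 123.75 − 63.125 = 60.625; the wedge equals the tax, 48.5.
Welfare loss = ½ × 60.625 × 48.5 = $1470.16 thousand.

$1470.16 thousand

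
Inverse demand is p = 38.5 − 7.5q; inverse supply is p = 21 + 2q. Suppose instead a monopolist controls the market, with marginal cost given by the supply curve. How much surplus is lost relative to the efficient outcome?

Competitive equilibrium: 38.5 − 7.5q = 21 + 2q → q* = 1.8421, p* = 24.6842.
Marginal revenue: MR = 38.5 − 15q. Set MR = MC: 38.5 − 15q = 21 + 2q → q_m = 1.0294.
Price p_m = 38.5 − 7.5·1.0294 = 30.7795; MC(q_m) = 21 + 2·1.0294 = 23.0588.
Competitive q* = 1.8421, so Δq = 0.8127; wedge = 30.7795 − 23.0588 = 7.7207.
The triangle = ½ × 0.8127 × 7.7207 = 3.14.

3.14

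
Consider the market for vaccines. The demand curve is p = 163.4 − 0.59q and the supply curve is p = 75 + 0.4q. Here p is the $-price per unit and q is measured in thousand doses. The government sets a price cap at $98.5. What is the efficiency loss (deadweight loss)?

Competitive equilibrium: 163.4 − 0.59q = 75 + 0.4q → q* = 89.2929, p* = 110.7172.
At the ceiling p = 98.5, quantity supplied = (98.5 − 75)/0.4 = 58.75.
Willingness to pay at q' = 58.75: 163.4 − 0.59·58.75 = 128.7375.
Δq = 89.2929 − 58.75 = 30.5429; wedge = 128.7375 − 98.5 = 30.2375.
Deadweight loss = ½ × 30.5429 × 30.2375 = $461.77 thousand.

$461.77 thousand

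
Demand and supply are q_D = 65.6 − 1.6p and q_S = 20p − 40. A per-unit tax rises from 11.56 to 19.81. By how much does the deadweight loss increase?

191.71

In inverse form: demand p = 41 − 0.625q, supply p = 2 + 0.05q.
Competitive equilibrium: 41 − 0.625q = 2 + 0.05q → q* = 57.7778, p* = 4.8889.
For a per-unit tax t: Δq = t/0.675, so DWL = ½·t·(t/0.675) = t²/1.35.
At t = 11.56: DWL = 98.988. At t = 19.81: DWL = 290.693.
Increase = 290.693 − 98.988 = 191.71.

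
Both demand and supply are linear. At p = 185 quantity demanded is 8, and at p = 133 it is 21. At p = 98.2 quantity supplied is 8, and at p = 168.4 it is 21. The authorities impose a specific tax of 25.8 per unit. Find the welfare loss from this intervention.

Demand slope = (133 − 185)/(21 − 8) = −4, so p = 217 − 4q.
Supply slope = (168.4 − 98.2)/(21 − 8) = 5.4, so p = 55 + 5.4q.
Competitive equilibrium: 217 − 4q = 55 + 5.4q → q* = 17.234, p* = 148.0638.
With the tax, the buyer price exceeds the seller price by 25.8: (217 − 4q) − (55 + 5.4q) = 25.8 → q' = 14.4894.
Δq = 17.234 − 14.4894 = 2.7446; the wedge equals the tax, 25.8.
DWL = ½ × 2.7446 × 25.8 = 35.41.

35.41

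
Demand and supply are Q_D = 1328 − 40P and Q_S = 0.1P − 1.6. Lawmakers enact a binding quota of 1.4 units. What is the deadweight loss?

0.50

In inverse form: demand P = 33.2 − 0.025Q, supply P = 16 + 10Q.
Competitive equilibrium: 33.2 − 0.025Q = 16 + 10Q → Q* = 1.7157, P* = 33.1571.
At Q = 1.4: demand price = 33.2 − 0.025·1.4 = 33.165; supply price = 16 + 10·1.4 = 30.
ΔQ = 1.7157 − 1.4 = 0.3157; wedge = 33.165 − 30 = 3.165.
The triangle = ½ × 0.3157 × 3.165 = 0.50.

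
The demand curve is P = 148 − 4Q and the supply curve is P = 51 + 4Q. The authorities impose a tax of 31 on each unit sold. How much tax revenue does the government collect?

Competitive equilibrium: 148 − 4Q = 51 + 4Q → Q* = 12.125, P* = 99.5.
With the tax, the buyer price exceeds the seller price by 31: (148 − 4Q) − (51 + 4Q) = 31 → Q' = 8.25.
Tax revenue = 31 × 8.25 = 255.75.

255.75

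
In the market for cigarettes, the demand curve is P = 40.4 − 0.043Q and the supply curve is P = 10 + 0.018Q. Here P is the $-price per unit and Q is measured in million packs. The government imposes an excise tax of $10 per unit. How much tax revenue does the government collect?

$3344.26 million

Competitive equilibrium: 40.4 − 0.043Q = 10 + 0.018Q → Q* = 498.3607, P* = 18.9705.
With the tax, the buyer price exceeds the seller price by 10: (40.4 − 0.043Q) − (10 + 0.018Q) = 10 → Q' = 334.4262.
Tax revenue = 10 × 334.4262 = $3344.26 million.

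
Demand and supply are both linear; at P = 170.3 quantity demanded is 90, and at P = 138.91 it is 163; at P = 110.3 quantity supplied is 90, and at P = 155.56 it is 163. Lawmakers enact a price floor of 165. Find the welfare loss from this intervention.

Demand slope = (138.91 − 170.3)/(163 − 90) = −0.43, so P = 209 − 0.43Q.
Supply slope = (155.56 − 110.3)/(163 − 90) = 0.62, so P = 54.5 + 0.62Q.
Competitive equilibrium: 209 − 0.43Q = 54.5 + 0.62Q → Q* = 147.1429, P* = 145.7286.
At the floor P = 165, quantity demanded = (209 − 165)/0.43 = 102.3256.
Sellers' marginal cost at Q' = 102.3256: 54.5 + 0.62·102.3256 = 117.9419.
ΔQ = 147.1429 − 102.3256 = 44.8173; wedge = 165 − 117.9419 = 47.0581.
Welfare loss = ½ × 44.8173 × 47.0581 = 1054.51.

1054.51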